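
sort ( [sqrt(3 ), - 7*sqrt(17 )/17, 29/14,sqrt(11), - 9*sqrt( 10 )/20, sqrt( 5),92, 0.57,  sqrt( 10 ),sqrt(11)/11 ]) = [ - 7 * sqrt( 17) /17,- 9*sqrt (10) /20 , sqrt( 11) /11,0.57, sqrt ( 3 ),29/14,sqrt( 5), sqrt( 10 ),  sqrt(11), 92 ] 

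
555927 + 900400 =1456327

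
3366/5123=3366/5123 = 0.66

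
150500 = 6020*25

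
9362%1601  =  1357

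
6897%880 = 737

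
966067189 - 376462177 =589605012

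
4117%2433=1684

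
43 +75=118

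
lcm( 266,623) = 23674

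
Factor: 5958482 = 2^1*1277^1 * 2333^1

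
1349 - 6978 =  - 5629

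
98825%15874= 3581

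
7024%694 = 84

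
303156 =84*3609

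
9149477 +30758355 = 39907832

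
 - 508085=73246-581331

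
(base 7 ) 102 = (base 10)51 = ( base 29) 1M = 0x33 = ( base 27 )1O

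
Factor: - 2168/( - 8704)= 2^( - 6 )*17^ ( - 1)* 271^1= 271/1088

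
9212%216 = 140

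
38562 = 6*6427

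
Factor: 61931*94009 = 17^1*3643^1*94009^1 = 5822071379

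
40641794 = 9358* 4343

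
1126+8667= 9793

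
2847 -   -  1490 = 4337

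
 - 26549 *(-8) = 212392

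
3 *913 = 2739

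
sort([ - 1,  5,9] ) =[- 1,5, 9 ]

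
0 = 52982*0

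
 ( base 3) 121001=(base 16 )1b1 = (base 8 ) 661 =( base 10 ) 433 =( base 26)GH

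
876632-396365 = 480267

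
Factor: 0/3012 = 0^1 =0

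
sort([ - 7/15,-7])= [ - 7, - 7/15 ]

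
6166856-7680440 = - 1513584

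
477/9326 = 477/9326 =0.05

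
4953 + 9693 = 14646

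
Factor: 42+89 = 131^1 = 131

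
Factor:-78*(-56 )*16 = 2^8 * 3^1 *7^1*13^1 = 69888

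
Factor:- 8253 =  - 3^2*7^1*131^1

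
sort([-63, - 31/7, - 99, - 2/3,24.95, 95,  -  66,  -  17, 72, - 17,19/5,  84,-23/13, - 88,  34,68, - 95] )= [ - 99  , - 95,-88, - 66 ,-63,-17, - 17,-31/7,-23/13, - 2/3,19/5, 24.95 , 34 , 68,72,  84,95]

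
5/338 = 5/338  =  0.01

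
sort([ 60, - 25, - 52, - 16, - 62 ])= [ - 62, - 52, - 25, - 16,  60 ]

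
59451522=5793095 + 53658427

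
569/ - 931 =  - 1+362/931 = - 0.61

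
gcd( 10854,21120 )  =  6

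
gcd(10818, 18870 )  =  6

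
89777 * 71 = 6374167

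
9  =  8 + 1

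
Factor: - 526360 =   -  2^3*5^1* 13159^1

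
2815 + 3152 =5967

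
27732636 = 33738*822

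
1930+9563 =11493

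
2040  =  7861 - 5821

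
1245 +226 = 1471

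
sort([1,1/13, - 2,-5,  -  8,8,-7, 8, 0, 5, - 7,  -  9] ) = [ -9,-8, - 7, - 7,-5, - 2 , 0, 1/13,1,5, 8, 8 ] 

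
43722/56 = 780+ 3/4 = 780.75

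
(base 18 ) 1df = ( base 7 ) 1446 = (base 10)573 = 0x23D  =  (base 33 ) HC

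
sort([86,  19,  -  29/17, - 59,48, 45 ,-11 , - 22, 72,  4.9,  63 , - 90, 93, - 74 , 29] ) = [ -90, - 74, - 59,-22, - 11,- 29/17, 4.9,19 , 29,45,48,  63, 72 , 86, 93]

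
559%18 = 1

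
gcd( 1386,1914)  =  66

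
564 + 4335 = 4899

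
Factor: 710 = 2^1*5^1*71^1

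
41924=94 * 446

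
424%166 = 92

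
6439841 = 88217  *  73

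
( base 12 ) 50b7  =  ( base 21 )jj1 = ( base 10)8779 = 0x224b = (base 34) 7k7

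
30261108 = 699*43292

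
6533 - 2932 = 3601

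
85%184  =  85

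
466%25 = 16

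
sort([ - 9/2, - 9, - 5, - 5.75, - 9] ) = [ - 9,-9, - 5.75, - 5, - 9/2] 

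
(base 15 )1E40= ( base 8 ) 14671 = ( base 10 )6585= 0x19b9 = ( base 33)61i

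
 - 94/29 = -94/29 = - 3.24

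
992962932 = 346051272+646911660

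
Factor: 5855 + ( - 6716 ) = - 3^1 * 7^1*41^1 = -861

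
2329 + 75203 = 77532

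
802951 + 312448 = 1115399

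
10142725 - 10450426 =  - 307701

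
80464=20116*4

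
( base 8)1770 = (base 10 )1016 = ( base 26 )1D2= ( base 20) 2ag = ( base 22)224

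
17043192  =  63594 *268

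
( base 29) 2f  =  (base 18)41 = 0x49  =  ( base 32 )29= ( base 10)73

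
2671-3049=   -  378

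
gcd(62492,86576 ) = 4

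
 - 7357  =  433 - 7790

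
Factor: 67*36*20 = 48240  =  2^4*3^2 * 5^1*67^1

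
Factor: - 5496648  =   - 2^3*3^1*229027^1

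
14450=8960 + 5490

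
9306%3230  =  2846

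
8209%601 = 396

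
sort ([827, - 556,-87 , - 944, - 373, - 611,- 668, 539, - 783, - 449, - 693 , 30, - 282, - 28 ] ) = [ - 944,-783, - 693, - 668,-611, - 556,-449,  -  373,  -  282,-87, - 28, 30, 539 , 827] 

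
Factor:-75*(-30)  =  2250 = 2^1 * 3^2*5^3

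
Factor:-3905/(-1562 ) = 2^( - 1 )*5^1  =  5/2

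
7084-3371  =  3713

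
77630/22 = 3528 + 7/11 = 3528.64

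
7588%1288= 1148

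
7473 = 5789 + 1684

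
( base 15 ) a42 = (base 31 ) 2ci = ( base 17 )800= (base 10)2312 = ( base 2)100100001000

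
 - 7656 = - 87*88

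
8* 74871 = 598968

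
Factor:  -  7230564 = -2^2 *3^2*11^1* 19^1*31^2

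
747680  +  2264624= 3012304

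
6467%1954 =605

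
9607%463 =347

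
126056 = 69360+56696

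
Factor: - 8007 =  - 3^1*17^1 * 157^1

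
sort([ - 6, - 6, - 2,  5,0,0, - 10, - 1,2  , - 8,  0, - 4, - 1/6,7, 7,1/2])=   [  -  10,-8, -6, - 6, - 4,-2, - 1, - 1/6,0,  0, 0, 1/2,2,5,7, 7] 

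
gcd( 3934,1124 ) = 562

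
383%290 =93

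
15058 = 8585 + 6473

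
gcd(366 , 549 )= 183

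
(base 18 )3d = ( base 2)1000011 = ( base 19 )3A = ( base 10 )67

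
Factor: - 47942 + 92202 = 2^2*5^1* 2213^1 = 44260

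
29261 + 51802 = 81063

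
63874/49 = 63874/49=1303.55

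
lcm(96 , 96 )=96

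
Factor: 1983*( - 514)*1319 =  - 2^1*3^1*257^1*661^1*1319^1 = - 1344406578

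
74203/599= 74203/599 =123.88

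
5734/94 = 61 = 61.00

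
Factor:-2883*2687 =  - 3^1*31^2*2687^1 = -7746621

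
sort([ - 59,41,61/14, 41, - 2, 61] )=[ - 59,  -  2,61/14, 41, 41, 61 ]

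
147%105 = 42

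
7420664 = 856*8669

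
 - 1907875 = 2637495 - 4545370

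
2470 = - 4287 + 6757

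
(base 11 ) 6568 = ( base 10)8665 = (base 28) B1D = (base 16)21D9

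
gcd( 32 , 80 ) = 16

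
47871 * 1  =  47871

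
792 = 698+94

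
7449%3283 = 883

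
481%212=57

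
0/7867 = 0 = 0.00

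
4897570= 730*6709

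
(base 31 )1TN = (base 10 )1883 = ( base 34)1ld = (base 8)3533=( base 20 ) 4E3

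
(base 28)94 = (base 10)256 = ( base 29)8O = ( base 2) 100000000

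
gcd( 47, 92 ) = 1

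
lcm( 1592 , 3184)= 3184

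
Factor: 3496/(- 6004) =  - 2^1*23^1  *79^(  -  1)  =  - 46/79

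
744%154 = 128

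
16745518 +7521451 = 24266969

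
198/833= 198/833  =  0.24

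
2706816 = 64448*42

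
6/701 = 6/701 = 0.01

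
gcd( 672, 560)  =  112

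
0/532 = 0 = 0.00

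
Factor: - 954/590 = -3^2 * 5^( - 1 )*53^1*59^( - 1)= - 477/295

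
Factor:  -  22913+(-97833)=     -  120746 = -2^1*60373^1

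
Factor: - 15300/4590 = - 10/3 = - 2^1*3^( - 1)*5^1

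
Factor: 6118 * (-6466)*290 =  - 2^3*5^1*7^1 * 19^1 *23^1*29^1*53^1*61^1 = - 11472106520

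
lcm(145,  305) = 8845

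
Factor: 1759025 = 5^2*71^1*991^1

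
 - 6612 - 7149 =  - 13761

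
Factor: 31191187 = 181^1*389^1*443^1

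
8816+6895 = 15711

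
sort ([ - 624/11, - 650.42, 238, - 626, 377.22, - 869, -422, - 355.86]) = [-869, - 650.42, - 626,-422, - 355.86 ,-624/11,238, 377.22 ]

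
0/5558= 0 = 0.00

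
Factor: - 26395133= - 29^1*910177^1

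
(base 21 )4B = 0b1011111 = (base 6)235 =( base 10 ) 95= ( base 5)340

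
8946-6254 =2692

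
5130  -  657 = 4473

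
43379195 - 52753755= - 9374560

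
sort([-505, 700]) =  [  -  505, 700]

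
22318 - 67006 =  - 44688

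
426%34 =18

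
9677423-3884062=5793361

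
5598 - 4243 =1355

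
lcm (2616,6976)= 20928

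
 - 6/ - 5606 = 3/2803 = 0.00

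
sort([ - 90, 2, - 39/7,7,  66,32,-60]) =[ - 90,- 60, - 39/7,2, 7, 32, 66]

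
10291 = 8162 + 2129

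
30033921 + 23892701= 53926622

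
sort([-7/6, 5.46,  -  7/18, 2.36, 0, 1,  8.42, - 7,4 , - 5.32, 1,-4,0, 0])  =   [ - 7, - 5.32,- 4,-7/6, - 7/18,  0, 0,  0  ,  1,1, 2.36, 4, 5.46,8.42] 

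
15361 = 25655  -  10294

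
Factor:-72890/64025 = - 74/65  =  - 2^1 * 5^(  -  1)*13^( - 1 )*37^1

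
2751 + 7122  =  9873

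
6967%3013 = 941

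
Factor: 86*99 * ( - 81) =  - 689634 = - 2^1*3^6*11^1*43^1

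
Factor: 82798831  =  1051^1*78781^1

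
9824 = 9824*1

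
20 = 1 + 19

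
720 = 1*720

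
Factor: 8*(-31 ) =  -248 = - 2^3*31^1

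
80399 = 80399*1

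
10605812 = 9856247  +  749565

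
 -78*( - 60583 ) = 4725474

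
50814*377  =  19156878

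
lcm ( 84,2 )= 84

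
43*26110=1122730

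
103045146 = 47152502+55892644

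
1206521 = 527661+678860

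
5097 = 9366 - 4269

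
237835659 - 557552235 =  - 319716576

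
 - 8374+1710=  - 6664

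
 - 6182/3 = - 6182/3=- 2060.67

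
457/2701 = 457/2701=0.17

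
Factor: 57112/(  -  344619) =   -  2^3*  3^( - 2) * 11^1 * 59^( - 1) = -  88/531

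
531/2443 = 531/2443 = 0.22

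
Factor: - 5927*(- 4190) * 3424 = 2^6*5^1*107^1*419^1* 5927^1 =85032061120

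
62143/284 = 218+231/284 = 218.81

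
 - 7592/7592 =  - 1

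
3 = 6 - 3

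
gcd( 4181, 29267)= 4181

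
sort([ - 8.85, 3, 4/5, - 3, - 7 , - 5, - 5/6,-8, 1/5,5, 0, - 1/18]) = [ - 8.85, - 8, - 7, - 5, - 3, - 5/6, - 1/18, 0, 1/5, 4/5,3, 5 ]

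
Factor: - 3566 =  - 2^1*1783^1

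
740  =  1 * 740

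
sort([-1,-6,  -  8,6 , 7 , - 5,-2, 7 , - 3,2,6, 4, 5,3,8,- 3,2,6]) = [ - 8, - 6, - 5,-3,  -  3,-2, - 1,2,2, 3 , 4,5,6, 6 , 6,  7,7,8 ] 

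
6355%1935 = 550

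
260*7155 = 1860300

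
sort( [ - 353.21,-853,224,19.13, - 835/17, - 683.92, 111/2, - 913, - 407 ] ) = [ - 913, - 853, - 683.92, - 407, - 353.21, - 835/17,19.13,111/2, 224]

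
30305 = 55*551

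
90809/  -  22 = -4128 + 7/22 = -4127.68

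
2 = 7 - 5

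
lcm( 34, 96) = 1632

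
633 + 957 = 1590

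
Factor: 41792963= 317^1 * 131839^1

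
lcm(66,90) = 990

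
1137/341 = 1137/341 = 3.33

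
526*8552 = 4498352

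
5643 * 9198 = 51904314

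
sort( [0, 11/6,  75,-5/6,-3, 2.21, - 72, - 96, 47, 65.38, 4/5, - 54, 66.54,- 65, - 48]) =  [ - 96, - 72,-65, - 54 , - 48 ,-3, - 5/6,  0, 4/5,11/6, 2.21 , 47 , 65.38, 66.54,75 ]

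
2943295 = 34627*85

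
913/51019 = 913/51019 = 0.02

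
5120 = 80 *64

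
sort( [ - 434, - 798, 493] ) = [ - 798, - 434,493]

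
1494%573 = 348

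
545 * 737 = 401665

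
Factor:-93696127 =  - 7^1 * 83^1*161267^1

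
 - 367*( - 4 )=1468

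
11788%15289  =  11788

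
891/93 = 9 + 18/31 = 9.58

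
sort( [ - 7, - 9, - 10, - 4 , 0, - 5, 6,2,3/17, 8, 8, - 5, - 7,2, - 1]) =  [ - 10, - 9, - 7, - 7, - 5, - 5,-4, - 1,  0 , 3/17,2, 2,6,8, 8 ]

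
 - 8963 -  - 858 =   -  8105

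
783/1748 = 783/1748  =  0.45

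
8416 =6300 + 2116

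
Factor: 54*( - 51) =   -  2^1 *3^4*17^1 = - 2754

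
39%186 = 39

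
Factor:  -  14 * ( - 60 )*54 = 2^4*3^4*5^1*7^1 = 45360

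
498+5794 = 6292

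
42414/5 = 42414/5 = 8482.80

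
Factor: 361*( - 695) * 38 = -2^1*5^1*19^3*139^1 = -9534010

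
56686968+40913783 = 97600751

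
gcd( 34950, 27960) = 6990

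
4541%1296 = 653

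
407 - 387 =20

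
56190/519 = 108  +  46/173 = 108.27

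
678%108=30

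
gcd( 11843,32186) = 1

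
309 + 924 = 1233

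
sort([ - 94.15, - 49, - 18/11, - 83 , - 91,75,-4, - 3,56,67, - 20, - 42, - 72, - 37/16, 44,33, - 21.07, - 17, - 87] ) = [ - 94.15, - 91, - 87,-83, - 72, - 49, - 42, - 21.07, -20,-17, - 4, - 3 , - 37/16, - 18/11,  33, 44, 56,67 , 75 ]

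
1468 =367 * 4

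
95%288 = 95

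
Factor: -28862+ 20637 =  - 5^2*7^1*47^1 = - 8225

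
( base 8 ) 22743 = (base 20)144j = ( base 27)d86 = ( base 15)2d19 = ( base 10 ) 9699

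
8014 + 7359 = 15373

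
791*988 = 781508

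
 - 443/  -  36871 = 443/36871 = 0.01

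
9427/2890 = 9427/2890 = 3.26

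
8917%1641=712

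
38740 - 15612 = 23128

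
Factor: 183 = 3^1*61^1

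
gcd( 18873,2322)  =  27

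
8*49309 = 394472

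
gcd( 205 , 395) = 5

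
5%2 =1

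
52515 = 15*3501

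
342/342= 1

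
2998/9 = 333 + 1/9 = 333.11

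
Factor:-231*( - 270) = 2^1*3^4* 5^1 *7^1*11^1= 62370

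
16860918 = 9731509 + 7129409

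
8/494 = 4/247 = 0.02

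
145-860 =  - 715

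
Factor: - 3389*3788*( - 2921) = 2^2*23^1 * 127^1*947^1 * 3389^1= 37498430972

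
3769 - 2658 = 1111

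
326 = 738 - 412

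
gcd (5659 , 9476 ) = 1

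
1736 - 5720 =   -  3984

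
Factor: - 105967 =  - 105967^1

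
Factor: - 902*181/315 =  - 163262/315 = - 2^1*3^(-2)*5^(-1)*7^( - 1 ) * 11^1*41^1*181^1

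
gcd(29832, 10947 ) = 3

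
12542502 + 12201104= 24743606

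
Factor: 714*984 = 702576 = 2^4*3^2*7^1 * 17^1*41^1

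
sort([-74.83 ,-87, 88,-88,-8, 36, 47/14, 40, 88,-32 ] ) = [-88, - 87, - 74.83,-32, - 8,47/14, 36, 40,88, 88 ]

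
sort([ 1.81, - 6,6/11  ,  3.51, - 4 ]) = [ - 6 , - 4,6/11 , 1.81,3.51] 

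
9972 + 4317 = 14289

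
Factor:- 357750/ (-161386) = 178875/80693 = 3^3*5^3*19^(-1 )*31^(-1 )*53^1*137^ ( - 1)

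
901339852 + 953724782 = 1855064634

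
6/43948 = 3/21974 = 0.00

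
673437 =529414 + 144023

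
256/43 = 5 + 41/43 = 5.95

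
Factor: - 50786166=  - 2^1*3^1* 8464361^1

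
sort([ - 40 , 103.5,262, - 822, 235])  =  [-822,-40,103.5,235,262 ] 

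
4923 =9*547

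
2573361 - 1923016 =650345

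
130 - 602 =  - 472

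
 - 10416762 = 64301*( - 162)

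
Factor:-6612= -2^2*  3^1*19^1*29^1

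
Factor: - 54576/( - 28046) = 72/37 = 2^3  *  3^2*37^(-1)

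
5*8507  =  42535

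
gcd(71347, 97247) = 1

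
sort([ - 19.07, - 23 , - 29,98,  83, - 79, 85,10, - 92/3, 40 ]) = [-79,-92/3,- 29,  -  23,-19.07,10,40,83, 85,  98]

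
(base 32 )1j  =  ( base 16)33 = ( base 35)1g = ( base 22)27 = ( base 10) 51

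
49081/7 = 49081/7=7011.57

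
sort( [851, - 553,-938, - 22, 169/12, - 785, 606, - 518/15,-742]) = [-938, - 785 , - 742, - 553, - 518/15, - 22, 169/12, 606, 851]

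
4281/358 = 4281/358 = 11.96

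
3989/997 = 3989/997 = 4.00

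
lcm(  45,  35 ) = 315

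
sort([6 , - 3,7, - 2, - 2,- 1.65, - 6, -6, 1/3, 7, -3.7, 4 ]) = [ - 6, - 6, - 3.7, - 3,  -  2,-2 ,- 1.65,1/3,4, 6, 7,7 ]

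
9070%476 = 26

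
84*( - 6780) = -569520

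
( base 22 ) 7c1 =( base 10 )3653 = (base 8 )7105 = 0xE45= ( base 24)685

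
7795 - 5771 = 2024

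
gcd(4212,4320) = 108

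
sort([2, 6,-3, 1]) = [  -  3 , 1,2, 6]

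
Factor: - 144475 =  - 5^2*5779^1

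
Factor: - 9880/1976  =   - 5 = - 5^1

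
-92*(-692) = 63664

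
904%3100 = 904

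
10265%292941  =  10265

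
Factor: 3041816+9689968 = 12731784 = 2^3 * 3^1*13^2*43^1*73^1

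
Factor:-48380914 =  - 2^1*23^1*1051759^1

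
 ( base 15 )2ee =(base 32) L2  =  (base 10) 674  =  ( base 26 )PO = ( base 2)1010100010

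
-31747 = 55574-87321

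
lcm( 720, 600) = 3600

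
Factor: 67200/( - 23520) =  - 2^2*5^1*7^( - 1)=- 20/7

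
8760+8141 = 16901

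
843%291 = 261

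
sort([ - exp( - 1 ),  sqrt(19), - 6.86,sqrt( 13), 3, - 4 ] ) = [- 6.86, - 4,-exp( - 1), 3, sqrt(13),sqrt(19 )] 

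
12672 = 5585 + 7087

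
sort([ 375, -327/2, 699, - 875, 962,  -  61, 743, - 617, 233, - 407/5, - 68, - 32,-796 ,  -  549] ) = [ - 875, - 796, -617, - 549 , - 327/2, - 407/5, - 68,-61, - 32,233, 375,699,743, 962 ] 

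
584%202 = 180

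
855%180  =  135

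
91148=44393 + 46755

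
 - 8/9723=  - 8/9723 = - 0.00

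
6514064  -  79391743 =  - 72877679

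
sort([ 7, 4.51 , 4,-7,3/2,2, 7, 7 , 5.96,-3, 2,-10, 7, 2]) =[ - 10,-7, - 3,3/2,2, 2, 2,4, 4.51,5.96, 7,7, 7,7] 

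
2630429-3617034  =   - 986605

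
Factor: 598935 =3^1*5^1*39929^1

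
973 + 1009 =1982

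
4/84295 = 4/84295=   0.00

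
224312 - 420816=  - 196504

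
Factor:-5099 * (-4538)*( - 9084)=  - 2^3*3^1* 757^1*2269^1*5099^1 = - 210197056008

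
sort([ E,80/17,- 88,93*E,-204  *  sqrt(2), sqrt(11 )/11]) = [ - 204*sqrt( 2 ), - 88,sqrt( 11 )/11,  E,80/17, 93*E ]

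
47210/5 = 9442 = 9442.00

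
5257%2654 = 2603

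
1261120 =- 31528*( - 40)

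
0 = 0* 78636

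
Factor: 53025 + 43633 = 96658 = 2^1* 31^1*1559^1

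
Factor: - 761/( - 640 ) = 2^( - 7)*5^( - 1 )*761^1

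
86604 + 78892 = 165496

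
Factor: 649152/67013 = 2^6*3^2*7^2*19^( - 1 )*23^1 * 3527^(- 1 ) 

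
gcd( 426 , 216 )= 6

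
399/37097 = 399/37097 = 0.01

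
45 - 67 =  - 22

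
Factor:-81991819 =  - 7^1*13^1*901009^1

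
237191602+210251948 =447443550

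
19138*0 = 0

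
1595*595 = 949025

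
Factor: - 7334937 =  - 3^2*109^1 * 7477^1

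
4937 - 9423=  - 4486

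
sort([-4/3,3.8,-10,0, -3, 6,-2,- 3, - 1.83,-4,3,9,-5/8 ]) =[ - 10 ,  -  4  ,  -  3 ,-3, - 2,-1.83, - 4/3, - 5/8,0,  3,3.8,6,9] 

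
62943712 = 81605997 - 18662285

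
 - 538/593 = -1+ 55/593 = - 0.91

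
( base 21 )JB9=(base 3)102211020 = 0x21AB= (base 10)8619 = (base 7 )34062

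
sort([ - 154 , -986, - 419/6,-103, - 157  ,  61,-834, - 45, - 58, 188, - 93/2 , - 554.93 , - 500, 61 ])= [- 986 , - 834, - 554.93, - 500,  -  157, -154,-103, - 419/6,  -  58,- 93/2,  -  45, 61, 61,188]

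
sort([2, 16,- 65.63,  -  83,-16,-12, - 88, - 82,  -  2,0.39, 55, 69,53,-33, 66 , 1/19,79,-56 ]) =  [ - 88, - 83,-82, - 65.63 , - 56, - 33, - 16, - 12,-2, 1/19 , 0.39, 2, 16,53,55, 66,  69, 79]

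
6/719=6/719 = 0.01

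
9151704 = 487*18792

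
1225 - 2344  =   - 1119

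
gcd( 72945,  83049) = 3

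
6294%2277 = 1740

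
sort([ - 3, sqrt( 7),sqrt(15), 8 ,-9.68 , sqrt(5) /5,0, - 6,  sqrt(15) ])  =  [  -  9.68, - 6, - 3, 0,sqrt( 5) /5,sqrt(7 ),  sqrt(15),sqrt (15 ), 8]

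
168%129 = 39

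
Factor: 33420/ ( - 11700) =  - 557/195 = - 3^( - 1 )*5^( - 1)*13^( - 1)*557^1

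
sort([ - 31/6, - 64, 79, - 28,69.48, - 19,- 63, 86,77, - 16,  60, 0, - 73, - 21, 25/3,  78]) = [- 73, - 64, -63, - 28, - 21,-19,-16,- 31/6,0 , 25/3 , 60,69.48, 77 , 78,79,86]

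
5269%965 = 444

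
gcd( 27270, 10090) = 10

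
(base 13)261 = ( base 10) 417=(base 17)179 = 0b110100001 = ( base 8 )641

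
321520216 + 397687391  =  719207607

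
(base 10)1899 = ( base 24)373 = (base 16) 76B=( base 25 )30o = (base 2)11101101011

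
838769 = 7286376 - 6447607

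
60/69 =20/23=0.87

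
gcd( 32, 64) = 32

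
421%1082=421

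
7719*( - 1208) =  - 9324552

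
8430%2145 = 1995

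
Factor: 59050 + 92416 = 2^1*7^1*31^1*349^1=151466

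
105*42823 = 4496415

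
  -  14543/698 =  -14543/698 =- 20.84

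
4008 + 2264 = 6272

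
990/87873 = 330/29291  =  0.01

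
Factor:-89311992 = -2^3 * 3^1 * 7^1 * 11^1*31^1*1559^1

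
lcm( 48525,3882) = 97050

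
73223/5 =73223/5  =  14644.60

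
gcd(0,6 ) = 6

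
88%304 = 88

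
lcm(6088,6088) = 6088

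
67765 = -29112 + 96877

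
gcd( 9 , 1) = 1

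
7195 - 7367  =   - 172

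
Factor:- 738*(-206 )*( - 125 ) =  - 2^2*3^2*5^3*41^1*103^1=-19003500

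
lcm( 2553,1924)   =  132756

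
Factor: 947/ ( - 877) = -877^( - 1)*947^1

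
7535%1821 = 251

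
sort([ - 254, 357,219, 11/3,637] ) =[-254, 11/3,219, 357, 637] 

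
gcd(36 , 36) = 36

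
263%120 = 23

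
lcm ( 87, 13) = 1131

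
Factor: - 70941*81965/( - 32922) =1938226355/10974 = 2^( - 1) * 3^( - 1)*5^1*13^3 * 17^1*31^( -1 )*59^( - 1)*97^1 * 107^1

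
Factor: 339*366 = 2^1*3^2 * 61^1*113^1 = 124074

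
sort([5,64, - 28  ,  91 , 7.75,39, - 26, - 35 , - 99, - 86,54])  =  [ - 99, - 86, -35, - 28, - 26,5,7.75, 39,54,64,91]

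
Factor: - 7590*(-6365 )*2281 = 2^1*3^1*5^2  *11^1 * 19^1*23^1 * 67^1*2281^1 = 110195908350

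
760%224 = 88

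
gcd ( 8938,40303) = 41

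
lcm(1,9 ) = 9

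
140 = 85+55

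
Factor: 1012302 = 2^1*3^2 *56239^1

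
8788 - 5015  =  3773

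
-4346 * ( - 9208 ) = 40017968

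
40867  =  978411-937544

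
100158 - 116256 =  - 16098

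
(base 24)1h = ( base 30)1b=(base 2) 101001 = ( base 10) 41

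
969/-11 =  - 89 + 10/11 = -88.09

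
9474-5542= 3932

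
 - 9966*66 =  - 657756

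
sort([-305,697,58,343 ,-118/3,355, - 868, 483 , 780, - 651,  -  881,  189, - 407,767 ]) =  [-881 ,-868, - 651, - 407,  -  305,- 118/3, 58,189,343,355,483, 697, 767,780]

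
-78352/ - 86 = 911 + 3/43 = 911.07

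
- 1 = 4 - 5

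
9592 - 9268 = 324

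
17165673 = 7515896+9649777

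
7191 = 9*799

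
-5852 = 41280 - 47132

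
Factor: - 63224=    - 2^3 * 7^1*1129^1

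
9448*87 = 821976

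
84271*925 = 77950675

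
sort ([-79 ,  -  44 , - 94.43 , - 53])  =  [ - 94.43, - 79,-53, - 44]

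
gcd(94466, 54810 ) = 2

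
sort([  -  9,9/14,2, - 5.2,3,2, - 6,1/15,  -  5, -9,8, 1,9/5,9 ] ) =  [  -  9, - 9, - 6,-5.2, - 5,1/15, 9/14,1,9/5,2,2,3,8,9 ]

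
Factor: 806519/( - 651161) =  - 7^( - 1)*29^2 * 97^ (-1 ) = -841/679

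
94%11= 6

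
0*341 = 0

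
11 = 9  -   - 2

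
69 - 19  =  50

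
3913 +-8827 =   -  4914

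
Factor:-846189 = -3^2*167^1*563^1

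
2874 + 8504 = 11378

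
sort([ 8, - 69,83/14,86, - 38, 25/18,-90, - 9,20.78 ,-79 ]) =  [ - 90, - 79, - 69, - 38, - 9,25/18,83/14, 8, 20.78,86 ]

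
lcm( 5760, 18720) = 74880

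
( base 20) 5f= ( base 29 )3s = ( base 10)115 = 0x73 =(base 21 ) 5A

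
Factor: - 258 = - 2^1*  3^1*43^1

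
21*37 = 777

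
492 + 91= 583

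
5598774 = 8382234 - 2783460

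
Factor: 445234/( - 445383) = - 2^1*3^( - 2)*17^(- 1)*23^1*41^ (-1)*71^ ( - 1 ) * 9679^1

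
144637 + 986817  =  1131454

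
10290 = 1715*6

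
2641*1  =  2641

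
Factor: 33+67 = 2^2*5^2 = 100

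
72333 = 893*81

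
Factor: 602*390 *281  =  2^2 * 3^1 *5^1*7^1* 13^1*  43^1 * 281^1 = 65973180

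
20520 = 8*2565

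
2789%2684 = 105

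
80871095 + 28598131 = 109469226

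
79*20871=1648809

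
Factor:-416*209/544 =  - 11^1*13^1*17^(  -  1)*19^1 = - 2717/17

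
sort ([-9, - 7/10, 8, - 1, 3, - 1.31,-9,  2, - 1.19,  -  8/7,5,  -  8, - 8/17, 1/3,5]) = [ - 9, - 9,-8, - 1.31, - 1.19, - 8/7 , - 1, -7/10, - 8/17,1/3,2, 3, 5, 5, 8]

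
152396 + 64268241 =64420637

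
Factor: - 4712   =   - 2^3*19^1*31^1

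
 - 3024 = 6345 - 9369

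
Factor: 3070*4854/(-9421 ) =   -  14901780/9421 = -2^2*3^1*5^1* 307^1*809^1 * 9421^( - 1 )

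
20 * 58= 1160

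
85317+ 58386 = 143703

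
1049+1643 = 2692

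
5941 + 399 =6340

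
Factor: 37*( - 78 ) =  - 2886 = - 2^1 * 3^1 * 13^1*37^1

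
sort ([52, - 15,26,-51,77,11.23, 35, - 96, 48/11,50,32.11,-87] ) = [ - 96,-87,  -  51, - 15 , 48/11, 11.23,26, 32.11, 35, 50,52,77]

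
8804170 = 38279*230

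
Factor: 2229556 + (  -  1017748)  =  2^5*3^1*13^1*971^1 = 1211808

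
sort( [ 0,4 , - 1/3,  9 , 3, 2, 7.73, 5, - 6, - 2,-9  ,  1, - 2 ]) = [ - 9, - 6, - 2,  -  2 , - 1/3, 0,  1, 2, 3,4,5,7.73,  9]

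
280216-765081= - 484865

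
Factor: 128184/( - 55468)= - 2^1 * 3^1*109^1*283^( - 1 )  =  - 654/283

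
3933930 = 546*7205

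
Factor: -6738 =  - 2^1*3^1 * 1123^1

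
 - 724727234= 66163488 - 790890722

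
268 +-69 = 199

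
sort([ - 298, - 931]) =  [ - 931, - 298]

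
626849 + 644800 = 1271649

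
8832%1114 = 1034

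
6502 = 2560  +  3942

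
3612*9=32508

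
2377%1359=1018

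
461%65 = 6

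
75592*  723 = 54653016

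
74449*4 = 297796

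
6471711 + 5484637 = 11956348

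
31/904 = 31/904=0.03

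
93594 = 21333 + 72261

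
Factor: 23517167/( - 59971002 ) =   -  2^(-1)*3^(-1)*7^(-2 )*13^(-2) * 17^(-1)*71^( - 1)  *  23517167^1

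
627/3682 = 627/3682 = 0.17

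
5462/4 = 2731/2 =1365.50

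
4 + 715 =719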